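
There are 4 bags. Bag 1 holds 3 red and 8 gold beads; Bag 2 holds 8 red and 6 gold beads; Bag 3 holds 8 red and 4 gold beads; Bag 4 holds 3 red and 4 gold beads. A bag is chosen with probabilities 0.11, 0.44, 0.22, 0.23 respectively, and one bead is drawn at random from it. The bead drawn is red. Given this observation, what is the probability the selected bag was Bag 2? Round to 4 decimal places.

Tabulate prior·likelihood by source: [1] prior 0.11, lik 0.2727, product 0.03000; [2] prior 0.44, lik 0.5714, product 0.2514; [3] prior 0.22, lik 0.6667, product 0.1467; [4] prior 0.23, lik 0.4286, product 0.09857.
Normalizing constant = 0.52667; the posterior for Bag 2 is its product over the sum, 0.2514/0.52667 = 0.4774.

Posterior probability ≈ 0.4774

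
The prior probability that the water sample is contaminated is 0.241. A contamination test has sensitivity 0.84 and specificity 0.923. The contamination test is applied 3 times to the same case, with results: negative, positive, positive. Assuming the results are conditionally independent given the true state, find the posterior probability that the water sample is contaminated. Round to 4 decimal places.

With H the event that the water sample is contaminated, the joint likelihood of the observed sequence is P(data|H) = 0.16·0.84·0.84 = 0.11290 and P(data|¬H) = 0.923·0.077·0.077 = 0.0054725.
Bayes: P(H|data) = 0.241·0.11290 / (0.241·0.11290 + 0.759·0.0054725) = 0.027208/0.031362 = 0.8676.

Posterior P(H) ≈ 0.8676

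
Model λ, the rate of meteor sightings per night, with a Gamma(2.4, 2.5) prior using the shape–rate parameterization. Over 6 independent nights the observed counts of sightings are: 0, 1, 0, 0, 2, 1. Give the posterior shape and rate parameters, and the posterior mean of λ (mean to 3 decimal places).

The Poisson likelihood adds the total count to the shape and the number of exposure periods to the rate. Here ∑xᵢ = 4 and n = 6, so shape 2.4→6.4 and rate 2.5→8.5.
E[λ | data] = 6.4/8.5 = 0.753.

Posterior: Gamma(shape=6.4, rate=8.5); mean ≈ 0.753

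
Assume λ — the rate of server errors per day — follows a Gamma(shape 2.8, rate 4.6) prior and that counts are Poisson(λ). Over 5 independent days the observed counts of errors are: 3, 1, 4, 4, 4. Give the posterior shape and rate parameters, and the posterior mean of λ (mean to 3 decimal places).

Posterior: Gamma(shape=18.8, rate=9.6); mean ≈ 1.958

The Poisson likelihood adds the total count to the shape and the number of exposure periods to the rate. Here ∑xᵢ = 16 and n = 5, so shape 2.8→18.8 and rate 4.6→9.6.
E[λ | data] = 18.8/9.6 = 1.958.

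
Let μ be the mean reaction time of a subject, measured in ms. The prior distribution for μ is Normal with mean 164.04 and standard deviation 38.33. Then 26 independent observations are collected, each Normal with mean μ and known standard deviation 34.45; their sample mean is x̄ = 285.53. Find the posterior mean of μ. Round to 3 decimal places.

Posterior mean ≈ 281.869

With known σ, the Normal prior is conjugate. Weight on the data is w = (n/σ²)/(n/σ² + 1/τ₀²) = 0.0219076/(0.0219076+0.00068065) = 0.96987.
Posterior mean = w·x̄ + (1−w)·μ₀ = 0.96987·285.53 + 0.030133·164.04 = 281.869.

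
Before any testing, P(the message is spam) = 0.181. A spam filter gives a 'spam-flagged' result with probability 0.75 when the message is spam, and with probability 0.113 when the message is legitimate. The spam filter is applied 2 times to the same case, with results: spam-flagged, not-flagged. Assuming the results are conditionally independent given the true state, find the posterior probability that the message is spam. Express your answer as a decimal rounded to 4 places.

With H the event that the message is spam, the joint likelihood of the observed sequence is P(data|H) = 0.75·0.25 = 0.18750 and P(data|¬H) = 0.113·0.887 = 0.10023.
Bayes: P(H|data) = 0.181·0.18750 / (0.181·0.18750 + 0.819·0.10023) = 0.033937/0.11603 = 0.2925.

Posterior P(H) ≈ 0.2925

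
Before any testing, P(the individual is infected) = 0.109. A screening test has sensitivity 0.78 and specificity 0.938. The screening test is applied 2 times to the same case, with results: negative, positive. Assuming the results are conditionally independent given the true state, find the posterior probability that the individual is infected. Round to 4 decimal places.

With H the event that the individual is infected, the joint likelihood of the observed sequence is P(data|H) = 0.22·0.78 = 0.17160 and P(data|¬H) = 0.938·0.062 = 0.058156.
Bayes: P(H|data) = 0.109·0.17160 / (0.109·0.17160 + 0.891·0.058156) = 0.018704/0.070521 = 0.2652.

Posterior P(H) ≈ 0.2652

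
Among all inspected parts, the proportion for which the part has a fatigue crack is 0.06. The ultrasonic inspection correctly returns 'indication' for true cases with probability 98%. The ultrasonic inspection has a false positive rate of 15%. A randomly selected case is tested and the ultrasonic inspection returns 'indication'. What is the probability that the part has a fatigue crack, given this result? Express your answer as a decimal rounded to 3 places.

Write H for 'the part has a fatigue crack'. Prior odds H:¬H = 0.06/0.94 = 0.063830. For the 'indication' outcome, the likelihood ratio is 0.98/0.15 = 6.5333.
Posterior odds = 0.063830 × 6.5333 = 0.41702, so P(H|E) = 0.41702/(1+0.41702) = 0.294.

P(H | E) ≈ 0.294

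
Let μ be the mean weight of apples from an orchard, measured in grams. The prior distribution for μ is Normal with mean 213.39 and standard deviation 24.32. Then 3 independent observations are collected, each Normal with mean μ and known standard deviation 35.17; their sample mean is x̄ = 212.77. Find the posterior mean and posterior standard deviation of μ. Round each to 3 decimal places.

Posterior mean ≈ 213.025; posterior SD ≈ 15.587

Prior precision 1/τ₀² = 1/24.32² = 0.00169072; data precision n/σ² = 3/35.17² = 0.00242536.
Posterior precision = 0.00169072 + 0.00242536 = 0.00411609, giving posterior SD = 1/√0.00411609 = 15.587.
Posterior mean = (0.00169072·213.39 + 0.00242536·212.77) / 0.00411609 = 213.025.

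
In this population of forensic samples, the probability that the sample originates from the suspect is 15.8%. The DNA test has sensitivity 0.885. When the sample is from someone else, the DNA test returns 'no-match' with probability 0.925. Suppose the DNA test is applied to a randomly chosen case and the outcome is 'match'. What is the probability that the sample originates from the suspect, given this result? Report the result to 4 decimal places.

Write H for 'the sample originates from the suspect'. Prior odds H:¬H = 0.158/0.842 = 0.18765. For the 'match' outcome, the likelihood ratio is 0.885/0.075 = 11.800.
Posterior odds = 0.18765 × 11.800 = 2.2143, so P(H|E) = 2.2143/(1+2.2143) = 0.6889.

P(H | E) ≈ 0.6889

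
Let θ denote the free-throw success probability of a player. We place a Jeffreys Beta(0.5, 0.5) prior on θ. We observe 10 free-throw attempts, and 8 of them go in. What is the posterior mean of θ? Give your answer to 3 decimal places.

Posterior mean ≈ 0.773

Observing 8 successes and 2 failures updates Beta(0.5, 0.5) by adding the success and failure counts to the two shape parameters: α = 0.5+8 = 8.5, β = 0.5+2 = 2.5.
Posterior mean = α/(α+β) = 8.5/11 = 0.773.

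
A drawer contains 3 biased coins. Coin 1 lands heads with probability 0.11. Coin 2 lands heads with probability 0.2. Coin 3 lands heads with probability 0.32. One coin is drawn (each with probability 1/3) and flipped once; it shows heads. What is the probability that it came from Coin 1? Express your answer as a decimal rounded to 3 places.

Tabulate prior·likelihood by source: [1] prior 0.333333, lik 0.11, product 0.03667; [2] prior 0.333333, lik 0.2, product 0.06667; [3] prior 0.333333, lik 0.32, product 0.1067.
Normalizing constant = 0.21000; the posterior for Coin 1 is its product over the sum, 0.03667/0.21000 = 0.175.

Posterior probability ≈ 0.175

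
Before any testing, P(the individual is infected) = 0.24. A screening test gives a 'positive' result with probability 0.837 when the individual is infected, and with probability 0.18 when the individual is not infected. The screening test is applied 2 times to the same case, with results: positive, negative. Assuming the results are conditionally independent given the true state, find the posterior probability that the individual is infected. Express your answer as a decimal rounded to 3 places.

Posterior P(H) ≈ 0.226

With H the event that the individual is infected, the joint likelihood of the observed sequence is P(data|H) = 0.837·0.163 = 0.13643 and P(data|¬H) = 0.18·0.82 = 0.14760.
Bayes: P(H|data) = 0.24·0.13643 / (0.24·0.13643 + 0.76·0.14760) = 0.032743/0.14492 = 0.2259.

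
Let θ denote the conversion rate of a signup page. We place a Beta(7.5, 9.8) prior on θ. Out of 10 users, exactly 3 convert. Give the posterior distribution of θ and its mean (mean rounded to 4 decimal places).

The binomial likelihood is conjugate to the Beta prior: with 3 successes and 7 failures, the posterior is Beta(7.5+3, 9.8+7) = Beta(10.5, 16.8).
E[θ | data] = 10.5/(10.5+16.8) = 0.3846.

Posterior: Beta(10.5, 16.8); mean ≈ 0.3846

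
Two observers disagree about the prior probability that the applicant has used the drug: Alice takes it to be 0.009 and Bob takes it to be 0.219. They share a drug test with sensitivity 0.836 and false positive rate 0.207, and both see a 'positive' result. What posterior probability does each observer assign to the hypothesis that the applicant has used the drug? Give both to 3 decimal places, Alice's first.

P('+'|H) = 0.836, P('+'|¬H) = 0.207.
Alice: numerator 0.836·0.009 = 0.0075240; evidence = 0.0075240+0.207·0.991 = 0.21266; posterior = 0.035.
Bob: numerator 0.836·0.219 = 0.18308; evidence = 0.18308+0.207·0.781 = 0.34475; posterior = 0.531.

Alice: 0.035; Bob: 0.531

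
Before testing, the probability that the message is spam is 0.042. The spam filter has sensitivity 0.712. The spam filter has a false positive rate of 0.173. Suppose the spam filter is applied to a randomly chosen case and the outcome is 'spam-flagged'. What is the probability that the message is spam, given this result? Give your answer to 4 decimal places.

Write H for 'the message is spam'. Prior odds H:¬H = 0.042/0.958 = 0.043841. For the 'spam-flagged' outcome, the likelihood ratio is 0.712/0.173 = 4.1156.
Posterior odds = 0.043841 × 4.1156 = 0.18043, so P(H|E) = 0.18043/(1+0.18043) = 0.1529.

P(H | E) ≈ 0.1529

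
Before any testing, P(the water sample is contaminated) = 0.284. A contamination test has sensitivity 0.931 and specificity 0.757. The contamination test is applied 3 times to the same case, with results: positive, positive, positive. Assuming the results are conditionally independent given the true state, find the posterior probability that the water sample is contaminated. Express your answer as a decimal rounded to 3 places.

Posterior P(H) ≈ 0.957

Let H be the event that the water sample is contaminated; start with P(H) = 0.284. P('positive'|H) = 0.931, P('positive'|¬H) = 0.243.
Update on result 1 ('positive'): P(H) ← 0.931·0.2840 / (0.931·0.2840 + 0.243·0.7160) = 0.26440/0.43839 = 0.6031.
Update on result 2 ('positive'): P(H) ← 0.931·0.6031 / (0.931·0.6031 + 0.243·0.3969) = 0.56151/0.65795 = 0.8534.
Update on result 3 ('positive'): P(H) ← 0.931·0.8534 / (0.931·0.8534 + 0.243·0.1466) = 0.79454/0.83015 = 0.9571.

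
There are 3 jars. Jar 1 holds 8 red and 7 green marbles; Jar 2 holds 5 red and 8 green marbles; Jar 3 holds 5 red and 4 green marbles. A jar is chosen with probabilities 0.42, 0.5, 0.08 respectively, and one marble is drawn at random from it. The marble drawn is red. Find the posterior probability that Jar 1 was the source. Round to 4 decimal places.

Posterior probability ≈ 0.4862

Tabulate prior·likelihood by source: [1] prior 0.42, lik 0.5333, product 0.2240; [2] prior 0.5, lik 0.3846, product 0.1923; [3] prior 0.08, lik 0.5556, product 0.04444.
Normalizing constant = 0.46075; the posterior for Jar 1 is its product over the sum, 0.2240/0.46075 = 0.4862.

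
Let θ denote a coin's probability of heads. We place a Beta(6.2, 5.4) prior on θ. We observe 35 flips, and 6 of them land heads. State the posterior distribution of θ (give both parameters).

The binomial likelihood is conjugate to the Beta prior: with 6 successes and 29 failures, the posterior is Beta(6.2+6, 5.4+29) = Beta(12.2, 34.4).

Posterior: Beta(12.2, 34.4)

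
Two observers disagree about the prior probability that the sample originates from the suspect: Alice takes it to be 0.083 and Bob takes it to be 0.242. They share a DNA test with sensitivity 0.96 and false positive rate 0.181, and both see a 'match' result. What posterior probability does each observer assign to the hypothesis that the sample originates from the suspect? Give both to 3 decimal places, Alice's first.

P('+'|H) = 0.96, P('+'|¬H) = 0.181.
Alice: numerator 0.96·0.083 = 0.079680; evidence = 0.079680+0.181·0.917 = 0.24566; posterior = 0.324.
Bob: numerator 0.96·0.242 = 0.23232; evidence = 0.23232+0.181·0.758 = 0.36952; posterior = 0.629.

Alice: 0.324; Bob: 0.629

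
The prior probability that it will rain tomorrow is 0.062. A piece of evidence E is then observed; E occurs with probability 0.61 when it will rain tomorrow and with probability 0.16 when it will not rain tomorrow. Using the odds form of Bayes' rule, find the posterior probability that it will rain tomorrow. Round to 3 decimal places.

Posterior probability ≈ 0.201

Prior odds = 0.062/(1−0.062) = 0.066098. In log-odds, ln(0.066098) = -2.7166.
Add log likelihood ratio: ln(3.8125) = 1.3383.
Posterior log-odds = -1.3783, so posterior odds = exp(-1.3783) = 0.25200. Converting, P(H|E) = 0.25200/1.2520 = 0.201.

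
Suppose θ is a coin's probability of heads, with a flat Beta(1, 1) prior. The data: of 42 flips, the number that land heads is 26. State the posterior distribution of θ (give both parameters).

Posterior: Beta(27, 17)

Observing 26 successes and 16 failures updates Beta(1, 1) by adding the success and failure counts to the two shape parameters: α = 1+26 = 27, β = 1+16 = 17.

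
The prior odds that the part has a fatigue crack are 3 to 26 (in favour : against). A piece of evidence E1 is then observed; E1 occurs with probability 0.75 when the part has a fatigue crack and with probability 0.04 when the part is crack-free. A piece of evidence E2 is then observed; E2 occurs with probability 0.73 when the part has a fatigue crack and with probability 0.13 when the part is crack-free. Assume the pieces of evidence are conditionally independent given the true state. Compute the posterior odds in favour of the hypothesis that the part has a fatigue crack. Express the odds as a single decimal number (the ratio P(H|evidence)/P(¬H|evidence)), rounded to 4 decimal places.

Posterior odds ≈ 12.1487

Prior odds = 3/26 = 0.11538. In log-odds, ln(0.11538) = -2.1595.
Add log likelihood ratios: ln(18.750) + ln(5.6154) = 4.6567.
Posterior log-odds = 2.4972, so posterior odds = exp(2.4972) = 12.149.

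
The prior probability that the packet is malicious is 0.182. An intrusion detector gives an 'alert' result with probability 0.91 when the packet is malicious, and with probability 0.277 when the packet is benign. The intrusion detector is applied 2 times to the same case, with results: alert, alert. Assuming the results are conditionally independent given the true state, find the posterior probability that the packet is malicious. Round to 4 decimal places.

Posterior P(H) ≈ 0.7060

With H the event that the packet is malicious, the joint likelihood of the observed sequence is P(data|H) = 0.91·0.91 = 0.82810 and P(data|¬H) = 0.277·0.277 = 0.076729.
Bayes: P(H|data) = 0.182·0.82810 / (0.182·0.82810 + 0.818·0.076729) = 0.15071/0.21348 = 0.7060.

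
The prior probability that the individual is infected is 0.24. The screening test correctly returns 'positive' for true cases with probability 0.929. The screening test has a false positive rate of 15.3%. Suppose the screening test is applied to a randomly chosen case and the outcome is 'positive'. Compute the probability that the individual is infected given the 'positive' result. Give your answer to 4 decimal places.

P(H | E) ≈ 0.6572

Write H for 'the individual is infected'. Prior odds H:¬H = 0.24/0.76 = 0.31579. For the 'positive' outcome, the likelihood ratio is 0.929/0.153 = 6.0719.
Posterior odds = 0.31579 × 6.0719 = 1.9174, so P(H|E) = 1.9174/(1+1.9174) = 0.6572.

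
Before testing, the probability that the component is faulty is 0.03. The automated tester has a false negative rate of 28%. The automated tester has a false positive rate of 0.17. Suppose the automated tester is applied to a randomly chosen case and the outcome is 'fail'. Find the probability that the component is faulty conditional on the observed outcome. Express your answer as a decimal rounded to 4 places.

P(H | E) ≈ 0.1158

Let H be the event that the component is faulty. P(H) = 0.03, so P(¬H) = 0.97. With E the 'fail' result, P(E|H) = 0.72 and P(E|¬H) = 0.17.
P(E) = 0.72·0.03 + 0.17·0.97 = 0.021600 + 0.16490 = 0.18650.
By Bayes' theorem, P(H|E) = 0.021600 / 0.18650 = 0.1158.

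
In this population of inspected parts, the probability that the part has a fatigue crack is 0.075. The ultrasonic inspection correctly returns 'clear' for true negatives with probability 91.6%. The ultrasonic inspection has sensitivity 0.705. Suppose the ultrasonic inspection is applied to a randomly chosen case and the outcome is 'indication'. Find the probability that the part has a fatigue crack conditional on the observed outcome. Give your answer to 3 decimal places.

P(H | E) ≈ 0.405

Write H for 'the part has a fatigue crack'. Prior odds H:¬H = 0.075/0.925 = 0.081081. For the 'indication' outcome, the likelihood ratio is 0.705/0.084 = 8.3929.
Posterior odds = 0.081081 × 8.3929 = 0.68050, so P(H|E) = 0.68050/(1+0.68050) = 0.405.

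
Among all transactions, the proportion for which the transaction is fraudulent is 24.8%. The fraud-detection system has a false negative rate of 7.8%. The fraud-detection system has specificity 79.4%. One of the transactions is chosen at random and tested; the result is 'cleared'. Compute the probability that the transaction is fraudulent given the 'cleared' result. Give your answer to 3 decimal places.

Let H be the event that the transaction is fraudulent. P(H) = 0.248, so P(¬H) = 0.752. With E the 'cleared' result, P(E|H) = 0.078 and P(E|¬H) = 0.794.
P(E) = 0.078·0.248 + 0.794·0.752 = 0.019344 + 0.59709 = 0.61643.
By Bayes' theorem, P(H|E) = 0.019344 / 0.61643 = 0.031.

P(H | E) ≈ 0.031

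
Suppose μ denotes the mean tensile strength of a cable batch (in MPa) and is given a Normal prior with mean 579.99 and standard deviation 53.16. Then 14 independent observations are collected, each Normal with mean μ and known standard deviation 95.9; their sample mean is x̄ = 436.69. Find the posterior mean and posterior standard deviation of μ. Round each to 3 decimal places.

Posterior mean ≈ 463.718; posterior SD ≈ 23.087

With known σ, the Normal prior is conjugate. Weight on the data is w = (n/σ²)/(n/σ² + 1/τ₀²) = 0.00152227/(0.00152227+0.00035386) = 0.81139.
Posterior mean = w·x̄ + (1−w)·μ₀ = 0.81139·436.69 + 0.18861·579.99 = 463.718. Posterior variance = 1/(0.00152227+0.00035386) = 533.013, so SD = 23.087.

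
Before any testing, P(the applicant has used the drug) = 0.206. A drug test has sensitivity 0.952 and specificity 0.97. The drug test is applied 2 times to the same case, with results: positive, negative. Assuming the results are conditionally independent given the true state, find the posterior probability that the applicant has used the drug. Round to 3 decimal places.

Let H be the event that the applicant has used the drug; start with P(H) = 0.206. P('positive'|H) = 0.952, P('positive'|¬H) = 0.03.
Update on result 1 ('positive'): P(H) ← 0.952·0.2060 / (0.952·0.2060 + 0.03·0.7940) = 0.19611/0.21993 = 0.8917.
Update on result 2 ('negative'): P(H) ← 0.048·0.8917 / (0.048·0.8917 + 0.97·0.1083) = 0.042801/0.14786 = 0.2895.

Posterior P(H) ≈ 0.289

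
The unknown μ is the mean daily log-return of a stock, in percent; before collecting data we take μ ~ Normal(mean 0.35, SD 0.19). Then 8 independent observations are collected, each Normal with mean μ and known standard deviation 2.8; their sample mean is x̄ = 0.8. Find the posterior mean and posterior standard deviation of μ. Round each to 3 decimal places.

Posterior mean ≈ 0.366; posterior SD ≈ 0.187

With known σ, the Normal prior is conjugate. Weight on the data is w = (n/σ²)/(n/σ² + 1/τ₀²) = 1.02041/(1.02041+27.7008) = 0.035528.
Posterior mean = w·x̄ + (1−w)·μ₀ = 0.035528·0.8 + 0.96447·0.35 = 0.366. Posterior variance = 1/(1.02041+27.7008) = 0.0348174, so SD = 0.187.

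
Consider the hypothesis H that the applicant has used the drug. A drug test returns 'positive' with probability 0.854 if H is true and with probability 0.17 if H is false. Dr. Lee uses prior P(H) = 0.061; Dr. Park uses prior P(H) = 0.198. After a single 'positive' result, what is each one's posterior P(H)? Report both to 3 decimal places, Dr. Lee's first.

Dr. Lee: 0.246; Dr. Park: 0.554

The likelihood ratio for a 'positive' result is 0.854/0.17 = 5.0235.
Dr. Lee: prior odds 0.061/0.939 = 0.064963; posterior odds 0.32634; posterior probability 0.246.
Dr. Park: prior odds 0.198/0.802 = 0.24688; posterior odds 1.2402; posterior probability 0.554.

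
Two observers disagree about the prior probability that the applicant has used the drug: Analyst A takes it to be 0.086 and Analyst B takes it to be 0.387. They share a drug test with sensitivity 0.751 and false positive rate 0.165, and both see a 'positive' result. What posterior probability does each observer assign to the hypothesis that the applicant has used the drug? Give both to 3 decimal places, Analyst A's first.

Analyst A: 0.300; Analyst B: 0.742

P('+'|H) = 0.751, P('+'|¬H) = 0.165.
Analyst A: numerator 0.751·0.086 = 0.064586; evidence = 0.064586+0.165·0.914 = 0.21540; posterior = 0.300.
Analyst B: numerator 0.751·0.387 = 0.29064; evidence = 0.29064+0.165·0.613 = 0.39178; posterior = 0.742.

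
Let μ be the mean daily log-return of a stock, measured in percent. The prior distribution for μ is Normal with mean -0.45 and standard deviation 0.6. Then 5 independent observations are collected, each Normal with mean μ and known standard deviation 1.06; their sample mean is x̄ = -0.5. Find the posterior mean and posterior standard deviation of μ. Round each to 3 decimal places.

Prior precision 1/τ₀² = 1/0.6² = 2.77778; data precision n/σ² = 5/1.06² = 4.44998.
Posterior precision = 2.77778 + 4.44998 = 7.22776, giving posterior SD = 1/√7.22776 = 0.372.
Posterior mean = (2.77778·-0.45 + 4.44998·-0.5) / 7.22776 = -0.481.

Posterior mean ≈ -0.481; posterior SD ≈ 0.372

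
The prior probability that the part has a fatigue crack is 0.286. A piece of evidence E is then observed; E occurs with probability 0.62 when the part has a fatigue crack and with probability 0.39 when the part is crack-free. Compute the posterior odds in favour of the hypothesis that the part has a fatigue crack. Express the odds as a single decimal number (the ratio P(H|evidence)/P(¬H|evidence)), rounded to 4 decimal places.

Prior odds = 0.286/(1−0.286) = 0.40056.
Likelihood ratio for E = 0.62/0.39 = 1.5897.
Posterior odds = prior odds × LR = 0.63679.

Posterior odds ≈ 0.6368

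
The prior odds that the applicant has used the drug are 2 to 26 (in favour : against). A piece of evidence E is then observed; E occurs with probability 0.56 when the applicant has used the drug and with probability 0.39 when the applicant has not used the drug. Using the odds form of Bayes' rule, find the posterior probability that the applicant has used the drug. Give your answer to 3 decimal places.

Posterior probability ≈ 0.099

Prior odds = 2/26 = 0.076923.
Likelihood ratio for E = 0.56/0.39 = 1.4359.
Posterior odds = prior odds × LR = 0.11045.
Posterior probability = odds/(1+odds) = 0.11045/1.1105 = 0.099.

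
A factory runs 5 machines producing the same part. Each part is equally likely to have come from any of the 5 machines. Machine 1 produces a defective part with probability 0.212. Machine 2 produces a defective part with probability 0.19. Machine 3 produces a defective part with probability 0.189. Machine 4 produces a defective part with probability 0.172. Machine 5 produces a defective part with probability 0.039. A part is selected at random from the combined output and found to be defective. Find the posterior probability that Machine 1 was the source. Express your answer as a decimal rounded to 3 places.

Posterior probability ≈ 0.264

P(defective|M1) = 0.212; P(defective|M2) = 0.19; P(defective|M3) = 0.189; P(defective|M4) = 0.172; P(defective|M5) = 0.039.
Prior × likelihood for each source: 0.2·0.212=0.04240, 0.2·0.19=0.03800, 0.2·0.189=0.03780, 0.2·0.172=0.03440, 0.2·0.039=0.007800. Summing gives P(defective) = 0.16040.
P(Machine 1 | defective) = 0.04240 / 0.16040 = 0.264.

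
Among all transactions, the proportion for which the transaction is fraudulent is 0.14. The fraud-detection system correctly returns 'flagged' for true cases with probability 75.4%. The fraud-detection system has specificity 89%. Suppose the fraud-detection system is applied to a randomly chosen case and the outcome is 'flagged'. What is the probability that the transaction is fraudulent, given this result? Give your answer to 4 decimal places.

P(H | E) ≈ 0.5274

Write H for 'the transaction is fraudulent'. Prior odds H:¬H = 0.14/0.86 = 0.16279. For the 'flagged' outcome, the likelihood ratio is 0.754/0.11 = 6.8545.
Posterior odds = 0.16279 × 6.8545 = 1.1159, so P(H|E) = 1.1159/(1+1.1159) = 0.5274.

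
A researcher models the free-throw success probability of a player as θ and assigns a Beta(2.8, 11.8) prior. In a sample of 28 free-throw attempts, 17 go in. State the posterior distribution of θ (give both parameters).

Posterior: Beta(19.8, 22.8)

The binomial likelihood is conjugate to the Beta prior: with 17 successes and 11 failures, the posterior is Beta(2.8+17, 11.8+11) = Beta(19.8, 22.8).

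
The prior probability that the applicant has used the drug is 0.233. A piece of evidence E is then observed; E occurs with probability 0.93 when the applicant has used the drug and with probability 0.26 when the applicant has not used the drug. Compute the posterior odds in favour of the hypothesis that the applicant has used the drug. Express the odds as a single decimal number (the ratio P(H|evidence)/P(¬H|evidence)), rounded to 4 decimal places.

Posterior odds ≈ 1.0866

Prior odds = 0.233/(1−0.233) = 0.30378. In log-odds, ln(0.30378) = -1.1914.
Add log likelihood ratio: ln(3.5769) = 1.2745.
Posterior log-odds = 0.083055, so posterior odds = exp(0.083055) = 1.0866.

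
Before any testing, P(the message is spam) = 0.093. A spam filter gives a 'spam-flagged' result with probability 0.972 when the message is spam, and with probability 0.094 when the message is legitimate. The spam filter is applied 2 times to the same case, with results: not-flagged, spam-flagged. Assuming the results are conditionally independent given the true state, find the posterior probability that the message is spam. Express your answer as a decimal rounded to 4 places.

Let H be the event that the message is spam; start with P(H) = 0.093. P('spam-flagged'|H) = 0.972, P('spam-flagged'|¬H) = 0.094.
Update on result 1 ('not-flagged'): P(H) ← 0.028·0.0930 / (0.028·0.0930 + 0.906·0.9070) = 0.0026040/0.82435 = 0.0032.
Update on result 2 ('spam-flagged'): P(H) ← 0.972·0.0032 / (0.972·0.0032 + 0.094·0.9968) = 0.0030704/0.096773 = 0.0317.

Posterior P(H) ≈ 0.0317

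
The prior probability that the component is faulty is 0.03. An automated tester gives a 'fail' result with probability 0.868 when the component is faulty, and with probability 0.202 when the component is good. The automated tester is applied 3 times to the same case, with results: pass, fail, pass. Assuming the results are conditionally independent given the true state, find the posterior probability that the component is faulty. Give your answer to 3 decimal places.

Posterior P(H) ≈ 0.004

With H the event that the component is faulty, the joint likelihood of the observed sequence is P(data|H) = 0.132·0.868·0.132 = 0.015124 and P(data|¬H) = 0.798·0.202·0.798 = 0.12863.
Bayes: P(H|data) = 0.03·0.015124 / (0.03·0.015124 + 0.97·0.12863) = 0.00045372/0.12523 = 0.0036.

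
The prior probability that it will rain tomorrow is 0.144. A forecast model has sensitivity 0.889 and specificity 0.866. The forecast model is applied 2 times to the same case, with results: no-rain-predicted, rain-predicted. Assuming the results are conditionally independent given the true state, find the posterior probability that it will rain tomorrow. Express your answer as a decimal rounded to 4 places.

With H the event that it will rain tomorrow, the joint likelihood of the observed sequence is P(data|H) = 0.111·0.889 = 0.098679 and P(data|¬H) = 0.866·0.134 = 0.11604.
Bayes: P(H|data) = 0.144·0.098679 / (0.144·0.098679 + 0.856·0.11604) = 0.014210/0.11354 = 0.1251.

Posterior P(H) ≈ 0.1251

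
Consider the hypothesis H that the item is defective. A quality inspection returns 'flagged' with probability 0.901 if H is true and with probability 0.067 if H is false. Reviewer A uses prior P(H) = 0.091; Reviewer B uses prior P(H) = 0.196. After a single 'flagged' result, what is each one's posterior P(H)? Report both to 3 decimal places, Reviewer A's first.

P('+'|H) = 0.901, P('+'|¬H) = 0.067.
Reviewer A: numerator 0.901·0.091 = 0.081991; evidence = 0.081991+0.067·0.909 = 0.14289; posterior = 0.574.
Reviewer B: numerator 0.901·0.196 = 0.17660; evidence = 0.17660+0.067·0.804 = 0.23046; posterior = 0.766.

Reviewer A: 0.574; Reviewer B: 0.766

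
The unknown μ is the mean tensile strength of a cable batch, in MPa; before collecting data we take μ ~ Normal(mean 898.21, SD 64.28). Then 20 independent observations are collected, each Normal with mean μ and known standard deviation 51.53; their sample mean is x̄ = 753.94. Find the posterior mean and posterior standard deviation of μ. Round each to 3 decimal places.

With known σ, the Normal prior is conjugate. Weight on the data is w = (n/σ²)/(n/σ² + 1/τ₀²) = 0.00753199/(0.00753199+0.00024202) = 0.96887.
Posterior mean = w·x̄ + (1−w)·μ₀ = 0.96887·753.94 + 0.031132·898.21 = 758.431. Posterior variance = 1/(0.00753199+0.00024202) = 128.634, so SD = 11.342.

Posterior mean ≈ 758.431; posterior SD ≈ 11.342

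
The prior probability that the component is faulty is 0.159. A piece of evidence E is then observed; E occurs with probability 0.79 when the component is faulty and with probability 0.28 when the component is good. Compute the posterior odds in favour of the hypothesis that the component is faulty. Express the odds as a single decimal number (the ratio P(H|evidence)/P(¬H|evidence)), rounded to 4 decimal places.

Posterior odds ≈ 0.5334

Prior odds = 0.159/(1−0.159) = 0.18906. In log-odds, ln(0.18906) = -1.6657.
Add log likelihood ratio: ln(2.8214) = 1.0372.
Posterior log-odds = -0.62844, so posterior odds = exp(-0.62844) = 0.53342.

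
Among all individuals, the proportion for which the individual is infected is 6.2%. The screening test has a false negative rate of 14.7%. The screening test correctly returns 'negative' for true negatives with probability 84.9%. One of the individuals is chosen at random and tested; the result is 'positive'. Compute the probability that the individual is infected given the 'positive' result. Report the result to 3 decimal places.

P(H | E) ≈ 0.272

Let H be the event that the individual is infected. P(H) = 0.062, so P(¬H) = 0.938. With E the 'positive' result, P(E|H) = 0.853 and P(E|¬H) = 0.151.
P(E) = 0.853·0.062 + 0.151·0.938 = 0.052886 + 0.14164 = 0.19452.
By Bayes' theorem, P(H|E) = 0.052886 / 0.19452 = 0.272.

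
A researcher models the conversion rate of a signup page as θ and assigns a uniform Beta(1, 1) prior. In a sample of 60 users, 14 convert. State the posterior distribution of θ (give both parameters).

Posterior: Beta(15, 47)

The binomial likelihood is conjugate to the Beta prior: with 14 successes and 46 failures, the posterior is Beta(1+14, 1+46) = Beta(15, 47).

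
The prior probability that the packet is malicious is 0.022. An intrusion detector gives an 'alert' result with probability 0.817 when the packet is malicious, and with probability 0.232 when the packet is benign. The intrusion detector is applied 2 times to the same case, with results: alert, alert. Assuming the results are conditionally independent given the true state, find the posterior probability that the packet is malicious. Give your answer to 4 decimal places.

With H the event that the packet is malicious, the joint likelihood of the observed sequence is P(data|H) = 0.817·0.817 = 0.66749 and P(data|¬H) = 0.232·0.232 = 0.053824.
Bayes: P(H|data) = 0.022·0.66749 / (0.022·0.66749 + 0.978·0.053824) = 0.014685/0.067325 = 0.2181.

Posterior P(H) ≈ 0.2181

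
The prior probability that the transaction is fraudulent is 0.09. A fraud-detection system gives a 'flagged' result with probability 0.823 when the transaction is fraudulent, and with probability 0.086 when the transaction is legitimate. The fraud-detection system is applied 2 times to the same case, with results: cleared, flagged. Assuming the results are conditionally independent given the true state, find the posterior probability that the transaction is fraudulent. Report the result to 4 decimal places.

Posterior P(H) ≈ 0.1549

With H the event that the transaction is fraudulent, the joint likelihood of the observed sequence is P(data|H) = 0.177·0.823 = 0.14567 and P(data|¬H) = 0.914·0.086 = 0.078604.
Bayes: P(H|data) = 0.09·0.14567 / (0.09·0.14567 + 0.91·0.078604) = 0.013110/0.084640 = 0.1549.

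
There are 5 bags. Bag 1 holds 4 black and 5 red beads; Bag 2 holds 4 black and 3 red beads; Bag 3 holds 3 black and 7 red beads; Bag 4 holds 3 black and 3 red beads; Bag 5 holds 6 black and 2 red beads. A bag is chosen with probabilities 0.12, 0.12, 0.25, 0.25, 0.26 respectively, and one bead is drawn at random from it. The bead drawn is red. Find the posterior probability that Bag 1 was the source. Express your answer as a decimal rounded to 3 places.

Posterior probability ≈ 0.138

P(red|Bag 1) = 0.5556; P(red|Bag 2) = 0.4286; P(red|Bag 3) = 0.7; P(red|Bag 4) = 0.5; P(red|Bag 5) = 0.25.
Prior × likelihood for each source: 0.12·0.5556=0.06667, 0.12·0.4286=0.05143, 0.25·0.7=0.1750, 0.25·0.5=0.1250, 0.26·0.25=0.06500. Summing gives P(red) = 0.48310.
P(Bag 1 | red) = 0.06667 / 0.48310 = 0.138.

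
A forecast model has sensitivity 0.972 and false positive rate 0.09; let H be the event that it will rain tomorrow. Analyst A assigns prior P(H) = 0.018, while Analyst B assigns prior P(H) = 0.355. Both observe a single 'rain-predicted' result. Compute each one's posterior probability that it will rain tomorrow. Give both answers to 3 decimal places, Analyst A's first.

Analyst A: 0.165; Analyst B: 0.856

The likelihood ratio for a 'rain-predicted' result is 0.972/0.09 = 10.800.
Analyst A: prior odds 0.018/0.982 = 0.018330; posterior odds 0.19796; posterior probability 0.165.
Analyst B: prior odds 0.355/0.645 = 0.55039; posterior odds 5.9442; posterior probability 0.856.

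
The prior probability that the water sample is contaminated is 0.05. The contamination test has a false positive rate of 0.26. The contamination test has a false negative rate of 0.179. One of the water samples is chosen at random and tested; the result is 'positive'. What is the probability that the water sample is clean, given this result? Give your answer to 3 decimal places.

Let H be the event that the water sample is contaminated. P(H) = 0.05, so P(¬H) = 0.95. With E the 'positive' result, P(E|H) = 0.821 and P(E|¬H) = 0.26.
P(E) = 0.821·0.05 + 0.26·0.95 = 0.041050 + 0.24700 = 0.28805.
By Bayes' theorem, P(H|E) = 0.041050 / 0.28805 = 0.143. Hence P(¬H|E) = 1 − 0.143 = 0.857.

P(¬H | E) ≈ 0.857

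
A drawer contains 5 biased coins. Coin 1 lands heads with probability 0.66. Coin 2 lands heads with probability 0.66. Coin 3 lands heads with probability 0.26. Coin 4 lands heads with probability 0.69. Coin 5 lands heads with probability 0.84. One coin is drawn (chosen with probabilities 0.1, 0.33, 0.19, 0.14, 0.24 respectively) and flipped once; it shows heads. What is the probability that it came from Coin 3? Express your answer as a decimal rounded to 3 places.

Tabulate prior·likelihood by source: [1] prior 0.1, lik 0.66, product 0.06600; [2] prior 0.33, lik 0.66, product 0.2178; [3] prior 0.19, lik 0.26, product 0.04940; [4] prior 0.14, lik 0.69, product 0.09660; [5] prior 0.24, lik 0.84, product 0.2016.
Normalizing constant = 0.63140; the posterior for Coin 3 is its product over the sum, 0.04940/0.63140 = 0.078.

Posterior probability ≈ 0.078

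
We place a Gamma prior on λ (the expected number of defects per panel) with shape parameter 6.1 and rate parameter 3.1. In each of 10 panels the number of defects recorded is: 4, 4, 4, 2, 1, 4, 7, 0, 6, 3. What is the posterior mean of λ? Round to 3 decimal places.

Total count ∑xᵢ = 35 over n = 10 panels.
Gamma is conjugate to the Poisson likelihood: posterior is Gamma(shape = 6.1+35 = 41.1, rate = 3.1+10 = 13.1).
Posterior mean = shape/rate = 41.1/13.1 = 3.137.

Posterior mean ≈ 3.137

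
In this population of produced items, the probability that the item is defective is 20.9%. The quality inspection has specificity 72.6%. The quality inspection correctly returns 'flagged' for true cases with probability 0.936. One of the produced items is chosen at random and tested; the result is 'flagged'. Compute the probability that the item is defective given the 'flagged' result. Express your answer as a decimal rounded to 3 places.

P(H | E) ≈ 0.474

Write H for 'the item is defective'. Prior odds H:¬H = 0.209/0.791 = 0.26422. For the 'flagged' outcome, the likelihood ratio is 0.936/0.274 = 3.4161.
Posterior odds = 0.26422 × 3.4161 = 0.90260, so P(H|E) = 0.90260/(1+0.90260) = 0.474.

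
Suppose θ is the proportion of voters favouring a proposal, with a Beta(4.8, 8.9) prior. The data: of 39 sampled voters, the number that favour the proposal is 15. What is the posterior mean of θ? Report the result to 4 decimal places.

The binomial likelihood is conjugate to the Beta prior: with 15 successes and 24 failures, the posterior is Beta(4.8+15, 8.9+24) = Beta(19.8, 32.9).
Posterior mean = α/(α+β) = 19.8/52.7 = 0.3757.

Posterior mean ≈ 0.3757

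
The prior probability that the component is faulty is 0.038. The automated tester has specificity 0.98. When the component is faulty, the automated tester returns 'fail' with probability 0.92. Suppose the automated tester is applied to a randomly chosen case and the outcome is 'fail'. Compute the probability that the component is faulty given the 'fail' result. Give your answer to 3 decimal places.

P(H | E) ≈ 0.645

Write H for 'the component is faulty'. Prior odds H:¬H = 0.038/0.962 = 0.039501. For the 'fail' outcome, the likelihood ratio is 0.92/0.02 = 46.000.
Posterior odds = 0.039501 × 46.000 = 1.8170, so P(H|E) = 1.8170/(1+1.8170) = 0.645.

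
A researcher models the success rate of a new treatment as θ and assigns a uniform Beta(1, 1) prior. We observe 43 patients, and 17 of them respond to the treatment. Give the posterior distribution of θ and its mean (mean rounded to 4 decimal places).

Posterior: Beta(18, 27); mean ≈ 0.4000

Observing 17 successes and 26 failures updates Beta(1, 1) by adding the success and failure counts to the two shape parameters: α = 1+17 = 18, β = 1+26 = 27.
Posterior mean = α/(α+β) = 18/45 = 0.4000.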